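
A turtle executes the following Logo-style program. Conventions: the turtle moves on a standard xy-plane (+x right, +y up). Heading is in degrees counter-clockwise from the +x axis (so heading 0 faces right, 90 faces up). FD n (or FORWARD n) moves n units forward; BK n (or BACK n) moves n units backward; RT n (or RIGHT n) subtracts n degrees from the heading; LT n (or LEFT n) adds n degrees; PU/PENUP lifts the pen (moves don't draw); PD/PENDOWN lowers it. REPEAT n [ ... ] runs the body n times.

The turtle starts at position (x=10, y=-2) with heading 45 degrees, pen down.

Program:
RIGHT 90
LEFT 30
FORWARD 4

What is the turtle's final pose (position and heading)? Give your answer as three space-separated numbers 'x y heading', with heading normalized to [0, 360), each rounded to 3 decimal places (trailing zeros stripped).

Executing turtle program step by step:
Start: pos=(10,-2), heading=45, pen down
RT 90: heading 45 -> 315
LT 30: heading 315 -> 345
FD 4: (10,-2) -> (13.864,-3.035) [heading=345, draw]
Final: pos=(13.864,-3.035), heading=345, 1 segment(s) drawn

Answer: 13.864 -3.035 345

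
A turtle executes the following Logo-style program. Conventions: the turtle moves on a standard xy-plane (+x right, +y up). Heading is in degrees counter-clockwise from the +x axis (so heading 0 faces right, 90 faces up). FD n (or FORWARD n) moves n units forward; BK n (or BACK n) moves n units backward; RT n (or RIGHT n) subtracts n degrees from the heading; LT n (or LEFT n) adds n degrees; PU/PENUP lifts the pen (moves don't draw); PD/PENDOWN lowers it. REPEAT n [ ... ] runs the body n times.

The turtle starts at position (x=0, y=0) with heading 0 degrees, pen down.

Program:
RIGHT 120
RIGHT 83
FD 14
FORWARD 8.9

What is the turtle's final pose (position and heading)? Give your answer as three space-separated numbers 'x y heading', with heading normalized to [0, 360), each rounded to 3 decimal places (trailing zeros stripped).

Executing turtle program step by step:
Start: pos=(0,0), heading=0, pen down
RT 120: heading 0 -> 240
RT 83: heading 240 -> 157
FD 14: (0,0) -> (-12.887,5.47) [heading=157, draw]
FD 8.9: (-12.887,5.47) -> (-21.08,8.948) [heading=157, draw]
Final: pos=(-21.08,8.948), heading=157, 2 segment(s) drawn

Answer: -21.08 8.948 157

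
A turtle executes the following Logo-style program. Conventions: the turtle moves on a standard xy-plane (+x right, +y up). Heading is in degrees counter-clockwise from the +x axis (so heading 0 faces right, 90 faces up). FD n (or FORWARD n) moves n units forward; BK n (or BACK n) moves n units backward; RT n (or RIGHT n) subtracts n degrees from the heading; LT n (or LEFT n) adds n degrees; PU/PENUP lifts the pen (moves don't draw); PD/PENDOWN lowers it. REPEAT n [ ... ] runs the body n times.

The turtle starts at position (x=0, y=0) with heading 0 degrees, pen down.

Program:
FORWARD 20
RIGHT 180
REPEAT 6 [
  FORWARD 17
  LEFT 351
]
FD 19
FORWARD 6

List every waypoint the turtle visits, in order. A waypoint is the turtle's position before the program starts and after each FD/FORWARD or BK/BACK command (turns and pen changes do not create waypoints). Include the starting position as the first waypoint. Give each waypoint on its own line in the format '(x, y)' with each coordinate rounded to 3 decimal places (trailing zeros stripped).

Executing turtle program step by step:
Start: pos=(0,0), heading=0, pen down
FD 20: (0,0) -> (20,0) [heading=0, draw]
RT 180: heading 0 -> 180
REPEAT 6 [
  -- iteration 1/6 --
  FD 17: (20,0) -> (3,0) [heading=180, draw]
  LT 351: heading 180 -> 171
  -- iteration 2/6 --
  FD 17: (3,0) -> (-13.791,2.659) [heading=171, draw]
  LT 351: heading 171 -> 162
  -- iteration 3/6 --
  FD 17: (-13.791,2.659) -> (-29.959,7.913) [heading=162, draw]
  LT 351: heading 162 -> 153
  -- iteration 4/6 --
  FD 17: (-29.959,7.913) -> (-45.106,15.631) [heading=153, draw]
  LT 351: heading 153 -> 144
  -- iteration 5/6 --
  FD 17: (-45.106,15.631) -> (-58.859,25.623) [heading=144, draw]
  LT 351: heading 144 -> 135
  -- iteration 6/6 --
  FD 17: (-58.859,25.623) -> (-70.88,37.644) [heading=135, draw]
  LT 351: heading 135 -> 126
]
FD 19: (-70.88,37.644) -> (-82.048,53.015) [heading=126, draw]
FD 6: (-82.048,53.015) -> (-85.575,57.869) [heading=126, draw]
Final: pos=(-85.575,57.869), heading=126, 9 segment(s) drawn
Waypoints (10 total):
(0, 0)
(20, 0)
(3, 0)
(-13.791, 2.659)
(-29.959, 7.913)
(-45.106, 15.631)
(-58.859, 25.623)
(-70.88, 37.644)
(-82.048, 53.015)
(-85.575, 57.869)

Answer: (0, 0)
(20, 0)
(3, 0)
(-13.791, 2.659)
(-29.959, 7.913)
(-45.106, 15.631)
(-58.859, 25.623)
(-70.88, 37.644)
(-82.048, 53.015)
(-85.575, 57.869)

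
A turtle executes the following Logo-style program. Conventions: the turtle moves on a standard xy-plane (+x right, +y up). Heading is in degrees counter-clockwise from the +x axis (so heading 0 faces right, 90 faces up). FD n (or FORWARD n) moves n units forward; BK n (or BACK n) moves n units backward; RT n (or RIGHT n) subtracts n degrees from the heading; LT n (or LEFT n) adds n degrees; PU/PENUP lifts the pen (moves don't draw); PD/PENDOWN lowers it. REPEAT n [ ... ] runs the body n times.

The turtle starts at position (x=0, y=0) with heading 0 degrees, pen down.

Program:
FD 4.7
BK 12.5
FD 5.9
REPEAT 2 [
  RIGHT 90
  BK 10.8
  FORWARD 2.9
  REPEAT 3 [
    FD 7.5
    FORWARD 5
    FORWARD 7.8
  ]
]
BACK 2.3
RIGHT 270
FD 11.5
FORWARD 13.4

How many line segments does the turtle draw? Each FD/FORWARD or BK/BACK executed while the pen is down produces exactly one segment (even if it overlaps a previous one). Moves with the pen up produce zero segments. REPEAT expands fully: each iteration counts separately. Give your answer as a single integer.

Answer: 28

Derivation:
Executing turtle program step by step:
Start: pos=(0,0), heading=0, pen down
FD 4.7: (0,0) -> (4.7,0) [heading=0, draw]
BK 12.5: (4.7,0) -> (-7.8,0) [heading=0, draw]
FD 5.9: (-7.8,0) -> (-1.9,0) [heading=0, draw]
REPEAT 2 [
  -- iteration 1/2 --
  RT 90: heading 0 -> 270
  BK 10.8: (-1.9,0) -> (-1.9,10.8) [heading=270, draw]
  FD 2.9: (-1.9,10.8) -> (-1.9,7.9) [heading=270, draw]
  REPEAT 3 [
    -- iteration 1/3 --
    FD 7.5: (-1.9,7.9) -> (-1.9,0.4) [heading=270, draw]
    FD 5: (-1.9,0.4) -> (-1.9,-4.6) [heading=270, draw]
    FD 7.8: (-1.9,-4.6) -> (-1.9,-12.4) [heading=270, draw]
    -- iteration 2/3 --
    FD 7.5: (-1.9,-12.4) -> (-1.9,-19.9) [heading=270, draw]
    FD 5: (-1.9,-19.9) -> (-1.9,-24.9) [heading=270, draw]
    FD 7.8: (-1.9,-24.9) -> (-1.9,-32.7) [heading=270, draw]
    -- iteration 3/3 --
    FD 7.5: (-1.9,-32.7) -> (-1.9,-40.2) [heading=270, draw]
    FD 5: (-1.9,-40.2) -> (-1.9,-45.2) [heading=270, draw]
    FD 7.8: (-1.9,-45.2) -> (-1.9,-53) [heading=270, draw]
  ]
  -- iteration 2/2 --
  RT 90: heading 270 -> 180
  BK 10.8: (-1.9,-53) -> (8.9,-53) [heading=180, draw]
  FD 2.9: (8.9,-53) -> (6,-53) [heading=180, draw]
  REPEAT 3 [
    -- iteration 1/3 --
    FD 7.5: (6,-53) -> (-1.5,-53) [heading=180, draw]
    FD 5: (-1.5,-53) -> (-6.5,-53) [heading=180, draw]
    FD 7.8: (-6.5,-53) -> (-14.3,-53) [heading=180, draw]
    -- iteration 2/3 --
    FD 7.5: (-14.3,-53) -> (-21.8,-53) [heading=180, draw]
    FD 5: (-21.8,-53) -> (-26.8,-53) [heading=180, draw]
    FD 7.8: (-26.8,-53) -> (-34.6,-53) [heading=180, draw]
    -- iteration 3/3 --
    FD 7.5: (-34.6,-53) -> (-42.1,-53) [heading=180, draw]
    FD 5: (-42.1,-53) -> (-47.1,-53) [heading=180, draw]
    FD 7.8: (-47.1,-53) -> (-54.9,-53) [heading=180, draw]
  ]
]
BK 2.3: (-54.9,-53) -> (-52.6,-53) [heading=180, draw]
RT 270: heading 180 -> 270
FD 11.5: (-52.6,-53) -> (-52.6,-64.5) [heading=270, draw]
FD 13.4: (-52.6,-64.5) -> (-52.6,-77.9) [heading=270, draw]
Final: pos=(-52.6,-77.9), heading=270, 28 segment(s) drawn
Segments drawn: 28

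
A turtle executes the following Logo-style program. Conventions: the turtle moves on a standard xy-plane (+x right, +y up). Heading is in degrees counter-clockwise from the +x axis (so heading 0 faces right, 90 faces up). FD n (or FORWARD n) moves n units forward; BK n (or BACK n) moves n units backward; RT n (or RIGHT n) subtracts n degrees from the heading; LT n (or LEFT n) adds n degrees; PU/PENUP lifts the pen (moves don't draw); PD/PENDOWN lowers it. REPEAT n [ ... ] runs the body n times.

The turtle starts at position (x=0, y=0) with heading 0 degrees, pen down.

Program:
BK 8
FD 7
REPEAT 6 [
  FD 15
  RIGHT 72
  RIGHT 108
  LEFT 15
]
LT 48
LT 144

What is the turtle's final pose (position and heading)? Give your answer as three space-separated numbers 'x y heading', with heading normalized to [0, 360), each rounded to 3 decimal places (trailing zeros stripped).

Answer: 5.513 -8.487 282

Derivation:
Executing turtle program step by step:
Start: pos=(0,0), heading=0, pen down
BK 8: (0,0) -> (-8,0) [heading=0, draw]
FD 7: (-8,0) -> (-1,0) [heading=0, draw]
REPEAT 6 [
  -- iteration 1/6 --
  FD 15: (-1,0) -> (14,0) [heading=0, draw]
  RT 72: heading 0 -> 288
  RT 108: heading 288 -> 180
  LT 15: heading 180 -> 195
  -- iteration 2/6 --
  FD 15: (14,0) -> (-0.489,-3.882) [heading=195, draw]
  RT 72: heading 195 -> 123
  RT 108: heading 123 -> 15
  LT 15: heading 15 -> 30
  -- iteration 3/6 --
  FD 15: (-0.489,-3.882) -> (12.501,3.618) [heading=30, draw]
  RT 72: heading 30 -> 318
  RT 108: heading 318 -> 210
  LT 15: heading 210 -> 225
  -- iteration 4/6 --
  FD 15: (12.501,3.618) -> (1.895,-6.989) [heading=225, draw]
  RT 72: heading 225 -> 153
  RT 108: heading 153 -> 45
  LT 15: heading 45 -> 60
  -- iteration 5/6 --
  FD 15: (1.895,-6.989) -> (9.395,6.001) [heading=60, draw]
  RT 72: heading 60 -> 348
  RT 108: heading 348 -> 240
  LT 15: heading 240 -> 255
  -- iteration 6/6 --
  FD 15: (9.395,6.001) -> (5.513,-8.487) [heading=255, draw]
  RT 72: heading 255 -> 183
  RT 108: heading 183 -> 75
  LT 15: heading 75 -> 90
]
LT 48: heading 90 -> 138
LT 144: heading 138 -> 282
Final: pos=(5.513,-8.487), heading=282, 8 segment(s) drawn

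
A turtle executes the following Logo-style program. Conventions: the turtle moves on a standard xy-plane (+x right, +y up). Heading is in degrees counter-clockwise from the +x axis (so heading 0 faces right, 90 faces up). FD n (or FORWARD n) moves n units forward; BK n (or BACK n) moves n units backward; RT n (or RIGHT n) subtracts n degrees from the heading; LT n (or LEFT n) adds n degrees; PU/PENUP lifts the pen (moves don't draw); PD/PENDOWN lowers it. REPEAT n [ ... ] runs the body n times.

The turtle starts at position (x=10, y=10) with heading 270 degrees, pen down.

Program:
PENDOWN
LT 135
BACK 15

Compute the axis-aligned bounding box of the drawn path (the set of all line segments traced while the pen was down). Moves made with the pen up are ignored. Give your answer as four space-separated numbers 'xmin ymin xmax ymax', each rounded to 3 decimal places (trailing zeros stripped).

Answer: -0.607 -0.607 10 10

Derivation:
Executing turtle program step by step:
Start: pos=(10,10), heading=270, pen down
PD: pen down
LT 135: heading 270 -> 45
BK 15: (10,10) -> (-0.607,-0.607) [heading=45, draw]
Final: pos=(-0.607,-0.607), heading=45, 1 segment(s) drawn

Segment endpoints: x in {-0.607, 10}, y in {-0.607, 10}
xmin=-0.607, ymin=-0.607, xmax=10, ymax=10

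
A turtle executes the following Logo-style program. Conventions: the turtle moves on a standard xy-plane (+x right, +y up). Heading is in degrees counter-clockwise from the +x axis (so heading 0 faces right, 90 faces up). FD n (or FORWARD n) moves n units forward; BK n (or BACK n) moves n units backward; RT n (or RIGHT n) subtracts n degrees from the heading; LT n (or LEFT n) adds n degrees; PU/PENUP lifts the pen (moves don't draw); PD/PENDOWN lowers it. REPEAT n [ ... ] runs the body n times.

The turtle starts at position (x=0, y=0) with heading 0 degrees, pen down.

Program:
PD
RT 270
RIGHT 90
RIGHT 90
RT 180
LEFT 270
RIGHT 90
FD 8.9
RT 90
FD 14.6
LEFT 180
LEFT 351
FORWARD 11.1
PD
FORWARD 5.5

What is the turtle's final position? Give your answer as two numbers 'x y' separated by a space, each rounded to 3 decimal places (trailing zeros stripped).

Executing turtle program step by step:
Start: pos=(0,0), heading=0, pen down
PD: pen down
RT 270: heading 0 -> 90
RT 90: heading 90 -> 0
RT 90: heading 0 -> 270
RT 180: heading 270 -> 90
LT 270: heading 90 -> 0
RT 90: heading 0 -> 270
FD 8.9: (0,0) -> (0,-8.9) [heading=270, draw]
RT 90: heading 270 -> 180
FD 14.6: (0,-8.9) -> (-14.6,-8.9) [heading=180, draw]
LT 180: heading 180 -> 0
LT 351: heading 0 -> 351
FD 11.1: (-14.6,-8.9) -> (-3.637,-10.636) [heading=351, draw]
PD: pen down
FD 5.5: (-3.637,-10.636) -> (1.796,-11.497) [heading=351, draw]
Final: pos=(1.796,-11.497), heading=351, 4 segment(s) drawn

Answer: 1.796 -11.497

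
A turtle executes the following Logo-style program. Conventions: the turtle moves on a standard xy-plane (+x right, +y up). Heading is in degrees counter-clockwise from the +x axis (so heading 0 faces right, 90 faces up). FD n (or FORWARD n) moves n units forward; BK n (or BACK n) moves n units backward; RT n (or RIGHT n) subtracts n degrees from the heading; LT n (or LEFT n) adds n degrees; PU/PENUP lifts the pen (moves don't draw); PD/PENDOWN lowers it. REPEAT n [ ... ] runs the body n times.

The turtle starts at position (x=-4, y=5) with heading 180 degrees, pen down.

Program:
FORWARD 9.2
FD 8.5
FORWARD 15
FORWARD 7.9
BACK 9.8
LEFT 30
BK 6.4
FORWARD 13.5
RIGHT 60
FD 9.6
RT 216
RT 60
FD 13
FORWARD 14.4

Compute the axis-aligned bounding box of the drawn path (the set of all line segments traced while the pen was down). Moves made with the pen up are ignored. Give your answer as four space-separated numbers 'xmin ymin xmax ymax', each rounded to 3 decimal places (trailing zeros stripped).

Answer: -65.368 -15.917 -4 8.2

Derivation:
Executing turtle program step by step:
Start: pos=(-4,5), heading=180, pen down
FD 9.2: (-4,5) -> (-13.2,5) [heading=180, draw]
FD 8.5: (-13.2,5) -> (-21.7,5) [heading=180, draw]
FD 15: (-21.7,5) -> (-36.7,5) [heading=180, draw]
FD 7.9: (-36.7,5) -> (-44.6,5) [heading=180, draw]
BK 9.8: (-44.6,5) -> (-34.8,5) [heading=180, draw]
LT 30: heading 180 -> 210
BK 6.4: (-34.8,5) -> (-29.257,8.2) [heading=210, draw]
FD 13.5: (-29.257,8.2) -> (-40.949,1.45) [heading=210, draw]
RT 60: heading 210 -> 150
FD 9.6: (-40.949,1.45) -> (-49.263,6.25) [heading=150, draw]
RT 216: heading 150 -> 294
RT 60: heading 294 -> 234
FD 13: (-49.263,6.25) -> (-56.904,-4.267) [heading=234, draw]
FD 14.4: (-56.904,-4.267) -> (-65.368,-15.917) [heading=234, draw]
Final: pos=(-65.368,-15.917), heading=234, 10 segment(s) drawn

Segment endpoints: x in {-65.368, -56.904, -49.263, -44.6, -40.949, -36.7, -34.8, -29.257, -21.7, -13.2, -4}, y in {-15.917, -4.267, 1.45, 5, 5, 5, 5, 5, 6.25, 8.2}
xmin=-65.368, ymin=-15.917, xmax=-4, ymax=8.2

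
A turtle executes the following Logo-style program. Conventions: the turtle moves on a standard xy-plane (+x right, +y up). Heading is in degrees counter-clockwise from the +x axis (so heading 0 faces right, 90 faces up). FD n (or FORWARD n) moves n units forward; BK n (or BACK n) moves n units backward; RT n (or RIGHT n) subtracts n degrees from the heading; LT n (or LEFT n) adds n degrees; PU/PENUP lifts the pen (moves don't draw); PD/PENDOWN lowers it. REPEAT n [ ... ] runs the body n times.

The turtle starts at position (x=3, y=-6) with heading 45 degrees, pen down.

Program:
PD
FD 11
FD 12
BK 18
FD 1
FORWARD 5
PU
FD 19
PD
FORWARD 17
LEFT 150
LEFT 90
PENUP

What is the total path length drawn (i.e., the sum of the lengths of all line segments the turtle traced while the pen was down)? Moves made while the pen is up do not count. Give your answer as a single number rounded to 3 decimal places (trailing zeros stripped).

Executing turtle program step by step:
Start: pos=(3,-6), heading=45, pen down
PD: pen down
FD 11: (3,-6) -> (10.778,1.778) [heading=45, draw]
FD 12: (10.778,1.778) -> (19.263,10.263) [heading=45, draw]
BK 18: (19.263,10.263) -> (6.536,-2.464) [heading=45, draw]
FD 1: (6.536,-2.464) -> (7.243,-1.757) [heading=45, draw]
FD 5: (7.243,-1.757) -> (10.778,1.778) [heading=45, draw]
PU: pen up
FD 19: (10.778,1.778) -> (24.213,15.213) [heading=45, move]
PD: pen down
FD 17: (24.213,15.213) -> (36.234,27.234) [heading=45, draw]
LT 150: heading 45 -> 195
LT 90: heading 195 -> 285
PU: pen up
Final: pos=(36.234,27.234), heading=285, 6 segment(s) drawn

Segment lengths:
  seg 1: (3,-6) -> (10.778,1.778), length = 11
  seg 2: (10.778,1.778) -> (19.263,10.263), length = 12
  seg 3: (19.263,10.263) -> (6.536,-2.464), length = 18
  seg 4: (6.536,-2.464) -> (7.243,-1.757), length = 1
  seg 5: (7.243,-1.757) -> (10.778,1.778), length = 5
  seg 6: (24.213,15.213) -> (36.234,27.234), length = 17
Total = 64

Answer: 64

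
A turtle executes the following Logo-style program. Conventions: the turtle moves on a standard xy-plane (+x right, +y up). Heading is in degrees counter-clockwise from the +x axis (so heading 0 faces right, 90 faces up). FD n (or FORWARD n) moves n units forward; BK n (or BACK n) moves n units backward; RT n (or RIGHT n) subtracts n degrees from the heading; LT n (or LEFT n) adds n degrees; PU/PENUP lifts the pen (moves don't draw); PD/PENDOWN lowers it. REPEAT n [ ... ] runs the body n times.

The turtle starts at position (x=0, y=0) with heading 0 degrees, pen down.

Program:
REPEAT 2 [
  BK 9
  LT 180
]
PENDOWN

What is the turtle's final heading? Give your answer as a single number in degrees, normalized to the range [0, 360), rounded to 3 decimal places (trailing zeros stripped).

Answer: 0

Derivation:
Executing turtle program step by step:
Start: pos=(0,0), heading=0, pen down
REPEAT 2 [
  -- iteration 1/2 --
  BK 9: (0,0) -> (-9,0) [heading=0, draw]
  LT 180: heading 0 -> 180
  -- iteration 2/2 --
  BK 9: (-9,0) -> (0,0) [heading=180, draw]
  LT 180: heading 180 -> 0
]
PD: pen down
Final: pos=(0,0), heading=0, 2 segment(s) drawn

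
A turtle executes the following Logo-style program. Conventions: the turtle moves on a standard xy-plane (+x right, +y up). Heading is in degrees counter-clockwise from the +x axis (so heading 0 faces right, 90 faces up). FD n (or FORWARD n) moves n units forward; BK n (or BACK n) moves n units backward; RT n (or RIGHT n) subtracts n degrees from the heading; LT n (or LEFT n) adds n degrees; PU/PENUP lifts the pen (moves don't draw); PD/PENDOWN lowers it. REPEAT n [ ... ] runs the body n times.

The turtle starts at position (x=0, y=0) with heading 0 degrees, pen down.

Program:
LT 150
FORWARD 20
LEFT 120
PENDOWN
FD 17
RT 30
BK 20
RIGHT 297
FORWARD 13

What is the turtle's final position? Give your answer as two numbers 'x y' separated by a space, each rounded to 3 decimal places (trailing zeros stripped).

Executing turtle program step by step:
Start: pos=(0,0), heading=0, pen down
LT 150: heading 0 -> 150
FD 20: (0,0) -> (-17.321,10) [heading=150, draw]
LT 120: heading 150 -> 270
PD: pen down
FD 17: (-17.321,10) -> (-17.321,-7) [heading=270, draw]
RT 30: heading 270 -> 240
BK 20: (-17.321,-7) -> (-7.321,10.321) [heading=240, draw]
RT 297: heading 240 -> 303
FD 13: (-7.321,10.321) -> (-0.24,-0.582) [heading=303, draw]
Final: pos=(-0.24,-0.582), heading=303, 4 segment(s) drawn

Answer: -0.24 -0.582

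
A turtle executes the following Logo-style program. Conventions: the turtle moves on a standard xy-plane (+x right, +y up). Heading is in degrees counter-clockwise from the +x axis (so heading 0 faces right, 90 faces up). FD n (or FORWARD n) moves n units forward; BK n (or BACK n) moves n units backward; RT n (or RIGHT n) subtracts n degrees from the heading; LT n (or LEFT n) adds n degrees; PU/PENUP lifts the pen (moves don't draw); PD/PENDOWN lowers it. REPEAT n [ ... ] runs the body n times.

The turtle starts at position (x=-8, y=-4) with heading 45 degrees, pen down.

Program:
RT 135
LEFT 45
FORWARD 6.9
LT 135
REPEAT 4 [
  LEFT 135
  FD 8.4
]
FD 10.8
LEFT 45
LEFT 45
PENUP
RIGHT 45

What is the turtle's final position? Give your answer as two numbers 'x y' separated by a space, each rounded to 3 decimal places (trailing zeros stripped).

Executing turtle program step by step:
Start: pos=(-8,-4), heading=45, pen down
RT 135: heading 45 -> 270
LT 45: heading 270 -> 315
FD 6.9: (-8,-4) -> (-3.121,-8.879) [heading=315, draw]
LT 135: heading 315 -> 90
REPEAT 4 [
  -- iteration 1/4 --
  LT 135: heading 90 -> 225
  FD 8.4: (-3.121,-8.879) -> (-9.061,-14.819) [heading=225, draw]
  -- iteration 2/4 --
  LT 135: heading 225 -> 0
  FD 8.4: (-9.061,-14.819) -> (-0.661,-14.819) [heading=0, draw]
  -- iteration 3/4 --
  LT 135: heading 0 -> 135
  FD 8.4: (-0.661,-14.819) -> (-6.6,-8.879) [heading=135, draw]
  -- iteration 4/4 --
  LT 135: heading 135 -> 270
  FD 8.4: (-6.6,-8.879) -> (-6.6,-17.279) [heading=270, draw]
]
FD 10.8: (-6.6,-17.279) -> (-6.6,-28.079) [heading=270, draw]
LT 45: heading 270 -> 315
LT 45: heading 315 -> 0
PU: pen up
RT 45: heading 0 -> 315
Final: pos=(-6.6,-28.079), heading=315, 6 segment(s) drawn

Answer: -6.6 -28.079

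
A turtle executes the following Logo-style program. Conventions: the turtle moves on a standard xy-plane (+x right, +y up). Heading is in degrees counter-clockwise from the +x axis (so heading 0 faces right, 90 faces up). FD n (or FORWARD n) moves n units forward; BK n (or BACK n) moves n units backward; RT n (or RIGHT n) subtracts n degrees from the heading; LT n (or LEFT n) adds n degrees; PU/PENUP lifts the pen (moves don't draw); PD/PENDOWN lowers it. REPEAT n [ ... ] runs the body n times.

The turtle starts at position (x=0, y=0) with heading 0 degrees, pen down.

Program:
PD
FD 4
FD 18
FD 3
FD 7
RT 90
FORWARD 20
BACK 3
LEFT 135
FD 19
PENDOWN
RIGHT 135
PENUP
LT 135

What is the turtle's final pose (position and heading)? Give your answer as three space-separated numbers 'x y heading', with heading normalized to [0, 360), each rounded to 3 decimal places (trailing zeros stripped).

Answer: 45.435 -3.565 45

Derivation:
Executing turtle program step by step:
Start: pos=(0,0), heading=0, pen down
PD: pen down
FD 4: (0,0) -> (4,0) [heading=0, draw]
FD 18: (4,0) -> (22,0) [heading=0, draw]
FD 3: (22,0) -> (25,0) [heading=0, draw]
FD 7: (25,0) -> (32,0) [heading=0, draw]
RT 90: heading 0 -> 270
FD 20: (32,0) -> (32,-20) [heading=270, draw]
BK 3: (32,-20) -> (32,-17) [heading=270, draw]
LT 135: heading 270 -> 45
FD 19: (32,-17) -> (45.435,-3.565) [heading=45, draw]
PD: pen down
RT 135: heading 45 -> 270
PU: pen up
LT 135: heading 270 -> 45
Final: pos=(45.435,-3.565), heading=45, 7 segment(s) drawn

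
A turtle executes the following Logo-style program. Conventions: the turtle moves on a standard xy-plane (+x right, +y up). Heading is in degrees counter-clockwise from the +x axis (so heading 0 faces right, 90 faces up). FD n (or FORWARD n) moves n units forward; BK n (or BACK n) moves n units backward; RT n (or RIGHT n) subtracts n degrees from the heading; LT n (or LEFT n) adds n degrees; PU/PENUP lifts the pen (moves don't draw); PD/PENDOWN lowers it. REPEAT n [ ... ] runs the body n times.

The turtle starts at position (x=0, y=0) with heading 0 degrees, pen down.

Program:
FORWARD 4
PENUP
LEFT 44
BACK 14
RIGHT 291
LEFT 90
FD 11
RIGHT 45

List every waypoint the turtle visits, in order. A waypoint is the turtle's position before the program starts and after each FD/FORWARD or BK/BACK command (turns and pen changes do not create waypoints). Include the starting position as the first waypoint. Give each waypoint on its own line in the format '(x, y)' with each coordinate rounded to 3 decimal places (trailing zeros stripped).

Answer: (0, 0)
(4, 0)
(-6.071, -9.725)
(-16.196, -14.023)

Derivation:
Executing turtle program step by step:
Start: pos=(0,0), heading=0, pen down
FD 4: (0,0) -> (4,0) [heading=0, draw]
PU: pen up
LT 44: heading 0 -> 44
BK 14: (4,0) -> (-6.071,-9.725) [heading=44, move]
RT 291: heading 44 -> 113
LT 90: heading 113 -> 203
FD 11: (-6.071,-9.725) -> (-16.196,-14.023) [heading=203, move]
RT 45: heading 203 -> 158
Final: pos=(-16.196,-14.023), heading=158, 1 segment(s) drawn
Waypoints (4 total):
(0, 0)
(4, 0)
(-6.071, -9.725)
(-16.196, -14.023)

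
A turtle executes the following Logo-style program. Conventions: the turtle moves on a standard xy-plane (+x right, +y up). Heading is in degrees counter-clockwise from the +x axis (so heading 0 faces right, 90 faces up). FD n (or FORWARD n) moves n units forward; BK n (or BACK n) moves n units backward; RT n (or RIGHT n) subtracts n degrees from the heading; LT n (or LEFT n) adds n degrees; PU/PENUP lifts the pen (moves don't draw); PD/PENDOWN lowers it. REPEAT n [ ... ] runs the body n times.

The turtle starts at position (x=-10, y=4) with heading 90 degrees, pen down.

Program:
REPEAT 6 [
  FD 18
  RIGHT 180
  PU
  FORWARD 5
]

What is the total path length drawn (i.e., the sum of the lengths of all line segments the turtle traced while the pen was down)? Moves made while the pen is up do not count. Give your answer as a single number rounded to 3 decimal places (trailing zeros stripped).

Answer: 18

Derivation:
Executing turtle program step by step:
Start: pos=(-10,4), heading=90, pen down
REPEAT 6 [
  -- iteration 1/6 --
  FD 18: (-10,4) -> (-10,22) [heading=90, draw]
  RT 180: heading 90 -> 270
  PU: pen up
  FD 5: (-10,22) -> (-10,17) [heading=270, move]
  -- iteration 2/6 --
  FD 18: (-10,17) -> (-10,-1) [heading=270, move]
  RT 180: heading 270 -> 90
  PU: pen up
  FD 5: (-10,-1) -> (-10,4) [heading=90, move]
  -- iteration 3/6 --
  FD 18: (-10,4) -> (-10,22) [heading=90, move]
  RT 180: heading 90 -> 270
  PU: pen up
  FD 5: (-10,22) -> (-10,17) [heading=270, move]
  -- iteration 4/6 --
  FD 18: (-10,17) -> (-10,-1) [heading=270, move]
  RT 180: heading 270 -> 90
  PU: pen up
  FD 5: (-10,-1) -> (-10,4) [heading=90, move]
  -- iteration 5/6 --
  FD 18: (-10,4) -> (-10,22) [heading=90, move]
  RT 180: heading 90 -> 270
  PU: pen up
  FD 5: (-10,22) -> (-10,17) [heading=270, move]
  -- iteration 6/6 --
  FD 18: (-10,17) -> (-10,-1) [heading=270, move]
  RT 180: heading 270 -> 90
  PU: pen up
  FD 5: (-10,-1) -> (-10,4) [heading=90, move]
]
Final: pos=(-10,4), heading=90, 1 segment(s) drawn

Segment lengths:
  seg 1: (-10,4) -> (-10,22), length = 18
Total = 18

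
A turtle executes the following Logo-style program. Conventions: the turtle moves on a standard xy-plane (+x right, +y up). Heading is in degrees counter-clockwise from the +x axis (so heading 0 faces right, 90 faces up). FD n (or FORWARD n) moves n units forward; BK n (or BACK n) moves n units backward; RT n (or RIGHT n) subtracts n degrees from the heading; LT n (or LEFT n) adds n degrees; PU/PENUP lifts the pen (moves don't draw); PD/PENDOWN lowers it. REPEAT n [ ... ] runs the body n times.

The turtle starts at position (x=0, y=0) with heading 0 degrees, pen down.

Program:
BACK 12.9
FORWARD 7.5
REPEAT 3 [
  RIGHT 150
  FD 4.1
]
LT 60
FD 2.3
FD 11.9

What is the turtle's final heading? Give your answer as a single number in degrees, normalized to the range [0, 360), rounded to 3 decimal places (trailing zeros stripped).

Executing turtle program step by step:
Start: pos=(0,0), heading=0, pen down
BK 12.9: (0,0) -> (-12.9,0) [heading=0, draw]
FD 7.5: (-12.9,0) -> (-5.4,0) [heading=0, draw]
REPEAT 3 [
  -- iteration 1/3 --
  RT 150: heading 0 -> 210
  FD 4.1: (-5.4,0) -> (-8.951,-2.05) [heading=210, draw]
  -- iteration 2/3 --
  RT 150: heading 210 -> 60
  FD 4.1: (-8.951,-2.05) -> (-6.901,1.501) [heading=60, draw]
  -- iteration 3/3 --
  RT 150: heading 60 -> 270
  FD 4.1: (-6.901,1.501) -> (-6.901,-2.599) [heading=270, draw]
]
LT 60: heading 270 -> 330
FD 2.3: (-6.901,-2.599) -> (-4.909,-3.749) [heading=330, draw]
FD 11.9: (-4.909,-3.749) -> (5.397,-9.699) [heading=330, draw]
Final: pos=(5.397,-9.699), heading=330, 7 segment(s) drawn

Answer: 330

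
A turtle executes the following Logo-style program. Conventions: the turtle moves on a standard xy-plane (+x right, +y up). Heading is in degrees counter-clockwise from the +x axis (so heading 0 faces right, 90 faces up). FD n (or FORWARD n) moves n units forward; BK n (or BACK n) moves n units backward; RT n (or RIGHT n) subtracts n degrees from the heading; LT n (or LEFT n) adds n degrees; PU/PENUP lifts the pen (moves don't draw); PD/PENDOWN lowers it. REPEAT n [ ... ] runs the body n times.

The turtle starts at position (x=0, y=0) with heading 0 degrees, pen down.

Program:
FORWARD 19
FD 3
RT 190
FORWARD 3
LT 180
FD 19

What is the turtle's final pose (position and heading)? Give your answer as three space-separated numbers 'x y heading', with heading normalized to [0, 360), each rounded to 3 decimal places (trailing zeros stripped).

Executing turtle program step by step:
Start: pos=(0,0), heading=0, pen down
FD 19: (0,0) -> (19,0) [heading=0, draw]
FD 3: (19,0) -> (22,0) [heading=0, draw]
RT 190: heading 0 -> 170
FD 3: (22,0) -> (19.046,0.521) [heading=170, draw]
LT 180: heading 170 -> 350
FD 19: (19.046,0.521) -> (37.757,-2.778) [heading=350, draw]
Final: pos=(37.757,-2.778), heading=350, 4 segment(s) drawn

Answer: 37.757 -2.778 350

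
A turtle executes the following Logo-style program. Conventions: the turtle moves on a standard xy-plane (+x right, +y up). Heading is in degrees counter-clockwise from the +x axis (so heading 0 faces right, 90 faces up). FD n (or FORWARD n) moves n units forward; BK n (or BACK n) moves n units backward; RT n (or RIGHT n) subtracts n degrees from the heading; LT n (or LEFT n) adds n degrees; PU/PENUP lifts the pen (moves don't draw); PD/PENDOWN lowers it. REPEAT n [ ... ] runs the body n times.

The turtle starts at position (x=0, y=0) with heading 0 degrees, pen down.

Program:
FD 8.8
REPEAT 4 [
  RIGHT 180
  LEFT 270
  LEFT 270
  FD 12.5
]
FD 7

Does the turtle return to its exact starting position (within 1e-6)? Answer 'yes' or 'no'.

Executing turtle program step by step:
Start: pos=(0,0), heading=0, pen down
FD 8.8: (0,0) -> (8.8,0) [heading=0, draw]
REPEAT 4 [
  -- iteration 1/4 --
  RT 180: heading 0 -> 180
  LT 270: heading 180 -> 90
  LT 270: heading 90 -> 0
  FD 12.5: (8.8,0) -> (21.3,0) [heading=0, draw]
  -- iteration 2/4 --
  RT 180: heading 0 -> 180
  LT 270: heading 180 -> 90
  LT 270: heading 90 -> 0
  FD 12.5: (21.3,0) -> (33.8,0) [heading=0, draw]
  -- iteration 3/4 --
  RT 180: heading 0 -> 180
  LT 270: heading 180 -> 90
  LT 270: heading 90 -> 0
  FD 12.5: (33.8,0) -> (46.3,0) [heading=0, draw]
  -- iteration 4/4 --
  RT 180: heading 0 -> 180
  LT 270: heading 180 -> 90
  LT 270: heading 90 -> 0
  FD 12.5: (46.3,0) -> (58.8,0) [heading=0, draw]
]
FD 7: (58.8,0) -> (65.8,0) [heading=0, draw]
Final: pos=(65.8,0), heading=0, 6 segment(s) drawn

Start position: (0, 0)
Final position: (65.8, 0)
Distance = 65.8; >= 1e-6 -> NOT closed

Answer: no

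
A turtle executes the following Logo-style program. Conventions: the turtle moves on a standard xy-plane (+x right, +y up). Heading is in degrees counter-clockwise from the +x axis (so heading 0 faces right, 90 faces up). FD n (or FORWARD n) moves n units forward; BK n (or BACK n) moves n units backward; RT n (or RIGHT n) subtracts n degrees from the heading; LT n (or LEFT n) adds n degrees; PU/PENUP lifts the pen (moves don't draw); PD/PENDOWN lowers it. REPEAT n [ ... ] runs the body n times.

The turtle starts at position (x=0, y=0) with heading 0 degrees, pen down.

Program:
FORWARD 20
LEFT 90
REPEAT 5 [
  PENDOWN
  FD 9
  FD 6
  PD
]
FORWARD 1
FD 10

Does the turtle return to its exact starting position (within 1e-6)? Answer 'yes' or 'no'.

Answer: no

Derivation:
Executing turtle program step by step:
Start: pos=(0,0), heading=0, pen down
FD 20: (0,0) -> (20,0) [heading=0, draw]
LT 90: heading 0 -> 90
REPEAT 5 [
  -- iteration 1/5 --
  PD: pen down
  FD 9: (20,0) -> (20,9) [heading=90, draw]
  FD 6: (20,9) -> (20,15) [heading=90, draw]
  PD: pen down
  -- iteration 2/5 --
  PD: pen down
  FD 9: (20,15) -> (20,24) [heading=90, draw]
  FD 6: (20,24) -> (20,30) [heading=90, draw]
  PD: pen down
  -- iteration 3/5 --
  PD: pen down
  FD 9: (20,30) -> (20,39) [heading=90, draw]
  FD 6: (20,39) -> (20,45) [heading=90, draw]
  PD: pen down
  -- iteration 4/5 --
  PD: pen down
  FD 9: (20,45) -> (20,54) [heading=90, draw]
  FD 6: (20,54) -> (20,60) [heading=90, draw]
  PD: pen down
  -- iteration 5/5 --
  PD: pen down
  FD 9: (20,60) -> (20,69) [heading=90, draw]
  FD 6: (20,69) -> (20,75) [heading=90, draw]
  PD: pen down
]
FD 1: (20,75) -> (20,76) [heading=90, draw]
FD 10: (20,76) -> (20,86) [heading=90, draw]
Final: pos=(20,86), heading=90, 13 segment(s) drawn

Start position: (0, 0)
Final position: (20, 86)
Distance = 88.295; >= 1e-6 -> NOT closed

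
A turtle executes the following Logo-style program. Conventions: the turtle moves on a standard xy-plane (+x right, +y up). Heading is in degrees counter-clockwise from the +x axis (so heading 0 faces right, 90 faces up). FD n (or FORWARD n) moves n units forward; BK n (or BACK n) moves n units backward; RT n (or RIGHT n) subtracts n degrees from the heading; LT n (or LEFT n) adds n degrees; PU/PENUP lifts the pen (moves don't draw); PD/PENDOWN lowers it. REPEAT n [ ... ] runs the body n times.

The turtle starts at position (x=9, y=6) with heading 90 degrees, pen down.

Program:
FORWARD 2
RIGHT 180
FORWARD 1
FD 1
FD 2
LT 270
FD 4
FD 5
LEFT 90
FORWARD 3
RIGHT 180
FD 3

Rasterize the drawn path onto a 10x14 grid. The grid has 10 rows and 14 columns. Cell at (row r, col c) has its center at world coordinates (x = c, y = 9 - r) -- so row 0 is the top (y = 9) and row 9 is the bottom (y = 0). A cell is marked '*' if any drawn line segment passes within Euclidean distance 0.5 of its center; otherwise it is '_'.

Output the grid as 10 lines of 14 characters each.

Answer: ______________
_________*____
_________*____
_________*____
_________*____
**********____
*_____________
*_____________
*_____________
______________

Derivation:
Segment 0: (9,6) -> (9,8)
Segment 1: (9,8) -> (9,7)
Segment 2: (9,7) -> (9,6)
Segment 3: (9,6) -> (9,4)
Segment 4: (9,4) -> (5,4)
Segment 5: (5,4) -> (0,4)
Segment 6: (0,4) -> (-0,1)
Segment 7: (-0,1) -> (-0,4)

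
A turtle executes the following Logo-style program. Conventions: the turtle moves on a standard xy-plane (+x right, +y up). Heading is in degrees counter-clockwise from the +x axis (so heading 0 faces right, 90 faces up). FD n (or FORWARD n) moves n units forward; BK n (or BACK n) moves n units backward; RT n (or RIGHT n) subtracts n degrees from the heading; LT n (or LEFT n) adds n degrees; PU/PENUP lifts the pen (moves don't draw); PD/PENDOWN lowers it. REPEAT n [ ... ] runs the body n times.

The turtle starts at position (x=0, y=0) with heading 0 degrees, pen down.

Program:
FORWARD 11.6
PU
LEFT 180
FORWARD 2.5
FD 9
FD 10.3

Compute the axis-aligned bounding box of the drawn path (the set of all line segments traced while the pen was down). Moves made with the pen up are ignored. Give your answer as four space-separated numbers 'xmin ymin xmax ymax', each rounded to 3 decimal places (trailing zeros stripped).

Executing turtle program step by step:
Start: pos=(0,0), heading=0, pen down
FD 11.6: (0,0) -> (11.6,0) [heading=0, draw]
PU: pen up
LT 180: heading 0 -> 180
FD 2.5: (11.6,0) -> (9.1,0) [heading=180, move]
FD 9: (9.1,0) -> (0.1,0) [heading=180, move]
FD 10.3: (0.1,0) -> (-10.2,0) [heading=180, move]
Final: pos=(-10.2,0), heading=180, 1 segment(s) drawn

Segment endpoints: x in {0, 11.6}, y in {0}
xmin=0, ymin=0, xmax=11.6, ymax=0

Answer: 0 0 11.6 0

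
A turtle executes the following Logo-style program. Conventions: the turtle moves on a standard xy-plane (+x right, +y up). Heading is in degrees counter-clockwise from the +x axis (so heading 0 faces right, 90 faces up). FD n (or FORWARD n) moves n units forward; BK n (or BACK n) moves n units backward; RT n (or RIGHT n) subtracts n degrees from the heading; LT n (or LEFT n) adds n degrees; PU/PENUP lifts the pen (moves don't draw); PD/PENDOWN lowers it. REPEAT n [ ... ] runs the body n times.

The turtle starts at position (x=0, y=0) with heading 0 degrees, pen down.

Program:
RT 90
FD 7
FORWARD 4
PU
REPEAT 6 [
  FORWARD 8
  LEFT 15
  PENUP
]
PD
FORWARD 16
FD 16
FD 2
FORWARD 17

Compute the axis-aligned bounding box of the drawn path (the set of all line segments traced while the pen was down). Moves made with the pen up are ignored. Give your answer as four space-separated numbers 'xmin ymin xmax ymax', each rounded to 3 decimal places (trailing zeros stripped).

Executing turtle program step by step:
Start: pos=(0,0), heading=0, pen down
RT 90: heading 0 -> 270
FD 7: (0,0) -> (0,-7) [heading=270, draw]
FD 4: (0,-7) -> (0,-11) [heading=270, draw]
PU: pen up
REPEAT 6 [
  -- iteration 1/6 --
  FD 8: (0,-11) -> (0,-19) [heading=270, move]
  LT 15: heading 270 -> 285
  PU: pen up
  -- iteration 2/6 --
  FD 8: (0,-19) -> (2.071,-26.727) [heading=285, move]
  LT 15: heading 285 -> 300
  PU: pen up
  -- iteration 3/6 --
  FD 8: (2.071,-26.727) -> (6.071,-33.656) [heading=300, move]
  LT 15: heading 300 -> 315
  PU: pen up
  -- iteration 4/6 --
  FD 8: (6.071,-33.656) -> (11.727,-39.312) [heading=315, move]
  LT 15: heading 315 -> 330
  PU: pen up
  -- iteration 5/6 --
  FD 8: (11.727,-39.312) -> (18.656,-43.312) [heading=330, move]
  LT 15: heading 330 -> 345
  PU: pen up
  -- iteration 6/6 --
  FD 8: (18.656,-43.312) -> (26.383,-45.383) [heading=345, move]
  LT 15: heading 345 -> 0
  PU: pen up
]
PD: pen down
FD 16: (26.383,-45.383) -> (42.383,-45.383) [heading=0, draw]
FD 16: (42.383,-45.383) -> (58.383,-45.383) [heading=0, draw]
FD 2: (58.383,-45.383) -> (60.383,-45.383) [heading=0, draw]
FD 17: (60.383,-45.383) -> (77.383,-45.383) [heading=0, draw]
Final: pos=(77.383,-45.383), heading=0, 6 segment(s) drawn

Segment endpoints: x in {0, 0, 0, 26.383, 42.383, 58.383, 60.383, 77.383}, y in {-45.383, -11, -7, 0}
xmin=0, ymin=-45.383, xmax=77.383, ymax=0

Answer: 0 -45.383 77.383 0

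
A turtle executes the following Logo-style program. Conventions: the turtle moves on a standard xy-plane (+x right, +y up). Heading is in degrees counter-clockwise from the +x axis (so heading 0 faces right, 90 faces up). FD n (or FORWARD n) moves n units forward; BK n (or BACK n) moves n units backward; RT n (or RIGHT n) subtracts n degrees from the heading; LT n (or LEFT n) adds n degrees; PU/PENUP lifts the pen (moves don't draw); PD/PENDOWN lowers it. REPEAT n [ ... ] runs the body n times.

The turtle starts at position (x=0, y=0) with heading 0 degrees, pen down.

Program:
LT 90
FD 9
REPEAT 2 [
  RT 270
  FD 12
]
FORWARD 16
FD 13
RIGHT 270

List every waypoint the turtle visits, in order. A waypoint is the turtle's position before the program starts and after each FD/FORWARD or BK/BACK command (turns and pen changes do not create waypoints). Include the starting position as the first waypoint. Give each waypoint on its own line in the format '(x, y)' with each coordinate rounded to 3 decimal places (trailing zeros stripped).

Executing turtle program step by step:
Start: pos=(0,0), heading=0, pen down
LT 90: heading 0 -> 90
FD 9: (0,0) -> (0,9) [heading=90, draw]
REPEAT 2 [
  -- iteration 1/2 --
  RT 270: heading 90 -> 180
  FD 12: (0,9) -> (-12,9) [heading=180, draw]
  -- iteration 2/2 --
  RT 270: heading 180 -> 270
  FD 12: (-12,9) -> (-12,-3) [heading=270, draw]
]
FD 16: (-12,-3) -> (-12,-19) [heading=270, draw]
FD 13: (-12,-19) -> (-12,-32) [heading=270, draw]
RT 270: heading 270 -> 0
Final: pos=(-12,-32), heading=0, 5 segment(s) drawn
Waypoints (6 total):
(0, 0)
(0, 9)
(-12, 9)
(-12, -3)
(-12, -19)
(-12, -32)

Answer: (0, 0)
(0, 9)
(-12, 9)
(-12, -3)
(-12, -19)
(-12, -32)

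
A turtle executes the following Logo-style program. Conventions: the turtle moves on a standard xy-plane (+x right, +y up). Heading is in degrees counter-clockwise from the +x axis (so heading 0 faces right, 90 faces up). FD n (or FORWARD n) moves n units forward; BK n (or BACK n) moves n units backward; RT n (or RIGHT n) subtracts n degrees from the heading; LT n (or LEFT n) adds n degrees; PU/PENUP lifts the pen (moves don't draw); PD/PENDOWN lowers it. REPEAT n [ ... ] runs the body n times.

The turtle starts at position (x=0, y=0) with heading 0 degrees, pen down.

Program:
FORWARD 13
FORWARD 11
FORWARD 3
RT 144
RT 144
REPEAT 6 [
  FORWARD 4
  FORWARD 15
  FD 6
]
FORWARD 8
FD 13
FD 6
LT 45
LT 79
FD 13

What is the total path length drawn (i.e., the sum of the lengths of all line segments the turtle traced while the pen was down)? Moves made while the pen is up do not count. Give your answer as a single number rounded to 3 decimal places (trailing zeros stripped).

Answer: 217

Derivation:
Executing turtle program step by step:
Start: pos=(0,0), heading=0, pen down
FD 13: (0,0) -> (13,0) [heading=0, draw]
FD 11: (13,0) -> (24,0) [heading=0, draw]
FD 3: (24,0) -> (27,0) [heading=0, draw]
RT 144: heading 0 -> 216
RT 144: heading 216 -> 72
REPEAT 6 [
  -- iteration 1/6 --
  FD 4: (27,0) -> (28.236,3.804) [heading=72, draw]
  FD 15: (28.236,3.804) -> (32.871,18.07) [heading=72, draw]
  FD 6: (32.871,18.07) -> (34.725,23.776) [heading=72, draw]
  -- iteration 2/6 --
  FD 4: (34.725,23.776) -> (35.961,27.581) [heading=72, draw]
  FD 15: (35.961,27.581) -> (40.597,41.846) [heading=72, draw]
  FD 6: (40.597,41.846) -> (42.451,47.553) [heading=72, draw]
  -- iteration 3/6 --
  FD 4: (42.451,47.553) -> (43.687,51.357) [heading=72, draw]
  FD 15: (43.687,51.357) -> (48.322,65.623) [heading=72, draw]
  FD 6: (48.322,65.623) -> (50.176,71.329) [heading=72, draw]
  -- iteration 4/6 --
  FD 4: (50.176,71.329) -> (51.412,75.133) [heading=72, draw]
  FD 15: (51.412,75.133) -> (56.048,89.399) [heading=72, draw]
  FD 6: (56.048,89.399) -> (57.902,95.106) [heading=72, draw]
  -- iteration 5/6 --
  FD 4: (57.902,95.106) -> (59.138,98.91) [heading=72, draw]
  FD 15: (59.138,98.91) -> (63.773,113.176) [heading=72, draw]
  FD 6: (63.773,113.176) -> (65.627,118.882) [heading=72, draw]
  -- iteration 6/6 --
  FD 4: (65.627,118.882) -> (66.863,122.686) [heading=72, draw]
  FD 15: (66.863,122.686) -> (71.498,136.952) [heading=72, draw]
  FD 6: (71.498,136.952) -> (73.353,142.658) [heading=72, draw]
]
FD 8: (73.353,142.658) -> (75.825,150.267) [heading=72, draw]
FD 13: (75.825,150.267) -> (79.842,162.631) [heading=72, draw]
FD 6: (79.842,162.631) -> (81.696,168.337) [heading=72, draw]
LT 45: heading 72 -> 117
LT 79: heading 117 -> 196
FD 13: (81.696,168.337) -> (69.2,164.754) [heading=196, draw]
Final: pos=(69.2,164.754), heading=196, 25 segment(s) drawn

Segment lengths:
  seg 1: (0,0) -> (13,0), length = 13
  seg 2: (13,0) -> (24,0), length = 11
  seg 3: (24,0) -> (27,0), length = 3
  seg 4: (27,0) -> (28.236,3.804), length = 4
  seg 5: (28.236,3.804) -> (32.871,18.07), length = 15
  seg 6: (32.871,18.07) -> (34.725,23.776), length = 6
  seg 7: (34.725,23.776) -> (35.961,27.581), length = 4
  seg 8: (35.961,27.581) -> (40.597,41.846), length = 15
  seg 9: (40.597,41.846) -> (42.451,47.553), length = 6
  seg 10: (42.451,47.553) -> (43.687,51.357), length = 4
  seg 11: (43.687,51.357) -> (48.322,65.623), length = 15
  seg 12: (48.322,65.623) -> (50.176,71.329), length = 6
  seg 13: (50.176,71.329) -> (51.412,75.133), length = 4
  seg 14: (51.412,75.133) -> (56.048,89.399), length = 15
  seg 15: (56.048,89.399) -> (57.902,95.106), length = 6
  seg 16: (57.902,95.106) -> (59.138,98.91), length = 4
  seg 17: (59.138,98.91) -> (63.773,113.176), length = 15
  seg 18: (63.773,113.176) -> (65.627,118.882), length = 6
  seg 19: (65.627,118.882) -> (66.863,122.686), length = 4
  seg 20: (66.863,122.686) -> (71.498,136.952), length = 15
  seg 21: (71.498,136.952) -> (73.353,142.658), length = 6
  seg 22: (73.353,142.658) -> (75.825,150.267), length = 8
  seg 23: (75.825,150.267) -> (79.842,162.631), length = 13
  seg 24: (79.842,162.631) -> (81.696,168.337), length = 6
  seg 25: (81.696,168.337) -> (69.2,164.754), length = 13
Total = 217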